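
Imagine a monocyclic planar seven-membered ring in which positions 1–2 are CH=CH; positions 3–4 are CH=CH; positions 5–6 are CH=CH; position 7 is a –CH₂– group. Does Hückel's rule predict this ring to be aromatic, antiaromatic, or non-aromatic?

The CH2 carbon is saturated: the tetrahedral CH₂ carbon is sp³ and has no p orbital in the ring π system. Conjugation is not continuous around the ring.
Without a continuous loop of overlapping p orbitals the Hückel electron count never comes into play.

Non-aromatic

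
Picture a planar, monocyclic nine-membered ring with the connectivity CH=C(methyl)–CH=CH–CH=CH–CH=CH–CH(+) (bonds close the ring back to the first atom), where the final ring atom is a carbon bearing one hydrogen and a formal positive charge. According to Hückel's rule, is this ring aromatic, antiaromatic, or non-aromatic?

Check conjugation: every atom in a ring double bond is sp² and brings one electron to the p orbital; the carbocation has an empty p orbital — every position has a p orbital, so the cyclic π system is continuous.
Adding the contributions, 4 × 2 = 8 from the double-bond units + 0 from the CH(+) atom = 8.
A 4n π count (8, n = 2) in a planar conjugated ring means antiaromatic.

Antiaromatic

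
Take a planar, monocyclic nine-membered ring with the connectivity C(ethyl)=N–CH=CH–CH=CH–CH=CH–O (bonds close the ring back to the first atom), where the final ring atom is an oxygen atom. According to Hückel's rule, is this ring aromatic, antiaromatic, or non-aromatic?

Aromatic

All ring atoms are sp² and supply a p orbital to the ring (each doubly-bonded ring atom is sp² with one p-orbital electron; each =N– nitrogen is pyridine-type (lone pair in the sp² plane, one electron in the p orbital); the oxygen donates one lone pair from its p orbital); the conjugation is uninterrupted.
Adding the contributions, 4 × 2 = 8 from the double-bond units + 2 from the O atom = 10.
With 10 π electrons (n = 2), the Hückel 4n+2 condition holds.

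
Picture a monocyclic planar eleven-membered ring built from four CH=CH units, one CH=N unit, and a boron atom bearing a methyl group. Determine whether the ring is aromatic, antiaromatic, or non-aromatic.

Aromatic

Every ring atom contributes a p orbital perpendicular to the ring (every atom in a ring double bond is sp² and brings one electron to the p orbital; the doubly-bonded nitrogens are pyridine-type — their lone pairs lie in the ring plane, leaving one electron in the p orbital; the boron has an empty p orbital), so the π system is cyclic and fully conjugated.
Adding the contributions, 5 × 2 = 10 from the double-bond units + 0 from the B(methyl) atom = 10.
10 = 4(2) + 2, which satisfies Hückel's 4n+2 rule.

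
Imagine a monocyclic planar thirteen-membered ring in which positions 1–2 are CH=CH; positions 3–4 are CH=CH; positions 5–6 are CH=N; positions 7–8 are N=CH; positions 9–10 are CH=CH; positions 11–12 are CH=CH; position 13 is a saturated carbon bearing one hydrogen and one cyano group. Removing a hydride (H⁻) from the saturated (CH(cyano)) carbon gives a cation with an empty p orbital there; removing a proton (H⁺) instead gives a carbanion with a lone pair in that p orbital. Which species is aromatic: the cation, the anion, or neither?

In either ion the ring is fully conjugated: every atom, including the new sp² carbon, supplies a p orbital.
Cation: 6 × 2 + 0 = 12 π electrons → 4(3), antiaromatic.
Anion: 6 × 2 + 2 = 14 π electrons → 4(3)+2, aromatic.

The anion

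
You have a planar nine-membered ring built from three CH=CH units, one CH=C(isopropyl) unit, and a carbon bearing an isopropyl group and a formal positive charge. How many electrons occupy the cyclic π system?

Check conjugation: the double-bond atoms are sp², each contributing one p electron; the carbocation has an empty p orbital — every position has a p orbital, so the cyclic π system is continuous.
Tallying contributions gives 4 × 2 = 8 from the double-bond units + 0 from the C(isopropyl)(+) atom = 8.

8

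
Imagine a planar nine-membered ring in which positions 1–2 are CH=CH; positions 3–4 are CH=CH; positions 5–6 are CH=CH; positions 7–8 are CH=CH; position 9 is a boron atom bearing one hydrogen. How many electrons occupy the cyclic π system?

The p orbitals form a continuous loop: the double-bond atoms are sp², each contributing one p electron; the boron has an empty p orbital. The ring is fully conjugated.
Tallying contributions gives 4 × 2 = 8 from the double-bond units + 0 from the BH atom = 8.

8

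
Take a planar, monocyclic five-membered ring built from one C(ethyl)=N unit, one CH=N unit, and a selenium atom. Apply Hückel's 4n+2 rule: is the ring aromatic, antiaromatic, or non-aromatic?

Aromatic

Check conjugation: every atom in a ring double bond is sp² and brings one electron to the p orbital; each sp² =N– keeps its lone pair in-plane and puts one electron into the π system; the selenium donates one lone pair from its p orbital — every position has a p orbital, so the cyclic π system is continuous.
Adding the contributions, 2 × 2 = 4 from the double-bond units + 2 from the Se atom = 6.
That gives a 4n+2 count (6, n = 1).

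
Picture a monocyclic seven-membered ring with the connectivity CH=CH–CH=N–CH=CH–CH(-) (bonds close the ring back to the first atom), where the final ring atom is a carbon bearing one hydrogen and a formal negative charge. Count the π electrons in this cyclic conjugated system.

The p orbitals form a continuous loop: every atom in a ring double bond is sp² and brings one electron to the p orbital; the doubly-bonded nitrogens are pyridine-type — their lone pairs lie in the ring plane, leaving one electron in the p orbital; the carbanion's lone pair occupies the p orbital. The ring is fully conjugated.
Tallying contributions gives 3 × 2 = 6 from the double-bond units + 2 from the CH(-) atom = 8.

8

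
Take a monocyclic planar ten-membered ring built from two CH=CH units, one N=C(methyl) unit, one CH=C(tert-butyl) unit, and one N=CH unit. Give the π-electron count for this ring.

10

Check conjugation: every atom in a ring double bond is sp² and brings one electron to the p orbital; each =N– nitrogen is pyridine-type (lone pair in the sp² plane, one electron in the p orbital) — every position has a p orbital, so the cyclic π system is continuous.
Adding the contributions, 5 × 2 = 10 from the 5 double-bond units.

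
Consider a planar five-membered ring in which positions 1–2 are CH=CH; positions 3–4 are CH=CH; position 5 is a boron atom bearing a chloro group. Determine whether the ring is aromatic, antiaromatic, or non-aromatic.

Check conjugation: every atom in a ring double bond is sp² and brings one electron to the p orbital; the boron has an empty p orbital — every position has a p orbital, so the cyclic π system is continuous.
π-electron count: 2 × 2 = 4 from the double-bond units + 0 from the B(chloro) atom = 4.
A 4n π count (4, n = 1) in a planar conjugated ring means antiaromatic.

Antiaromatic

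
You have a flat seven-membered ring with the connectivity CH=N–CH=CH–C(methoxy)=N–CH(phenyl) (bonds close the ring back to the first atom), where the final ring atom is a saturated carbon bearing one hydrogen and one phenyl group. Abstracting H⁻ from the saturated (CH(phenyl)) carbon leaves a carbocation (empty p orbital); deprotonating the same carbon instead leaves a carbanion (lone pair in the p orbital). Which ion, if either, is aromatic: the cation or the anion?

The cation

In both ions every ring atom is sp² and contributes a p orbital, so both rings are fully conjugated.
Cation: 3 × 2 + 0 = 6 π electrons → 4(1)+2, aromatic.
Anion: 3 × 2 + 2 = 8 π electrons → 4(2), antiaromatic.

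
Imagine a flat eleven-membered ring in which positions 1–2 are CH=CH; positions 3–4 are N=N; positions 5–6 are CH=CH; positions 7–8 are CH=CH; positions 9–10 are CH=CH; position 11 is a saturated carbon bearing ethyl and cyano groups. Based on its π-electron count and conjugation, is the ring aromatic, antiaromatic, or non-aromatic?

Non-aromatic

The C(ethyl)(cyano) carbon is saturated: that saturated carbon is sp³ and has no p orbital in the ring π system. Conjugation is not continuous around the ring.
Broken conjugation rules out both aromaticity and antiaromaticity.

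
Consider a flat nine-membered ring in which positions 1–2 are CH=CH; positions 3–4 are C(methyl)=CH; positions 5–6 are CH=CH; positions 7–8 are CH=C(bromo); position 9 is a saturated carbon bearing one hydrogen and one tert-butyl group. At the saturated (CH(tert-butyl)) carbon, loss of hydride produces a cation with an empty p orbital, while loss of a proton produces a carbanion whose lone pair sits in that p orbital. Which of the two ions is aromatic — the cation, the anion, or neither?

In either ion the ring is fully conjugated: every atom, including the new sp² carbon, supplies a p orbital.
Cation: 4 × 2 + 0 = 8 π electrons → 4(2), antiaromatic.
Anion: 4 × 2 + 2 = 10 π electrons → 4(2)+2, aromatic.

The anion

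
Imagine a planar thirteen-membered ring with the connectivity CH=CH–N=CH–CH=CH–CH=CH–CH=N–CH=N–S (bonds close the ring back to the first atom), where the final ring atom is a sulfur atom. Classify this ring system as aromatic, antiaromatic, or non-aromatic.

All ring atoms are sp² and supply a p orbital to the ring (each doubly-bonded ring atom is sp² with one p-orbital electron; each sp² =N– keeps its lone pair in-plane and puts one electron into the π system; the sulfur donates one lone pair from its p orbital); the conjugation is uninterrupted.
π-electron count: 6 × 2 = 12 from the double-bond units + 2 from the S atom = 14.
That gives a 4n+2 count (14, n = 3).

Aromatic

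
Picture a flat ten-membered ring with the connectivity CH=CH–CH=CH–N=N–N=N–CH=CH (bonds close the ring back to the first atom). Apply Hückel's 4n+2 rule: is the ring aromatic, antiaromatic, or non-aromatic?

Aromatic

All ring atoms are sp² and supply a p orbital to the ring (each doubly-bonded ring atom is sp² with one p-orbital electron; each =N– nitrogen is pyridine-type (lone pair in the sp² plane, one electron in the p orbital)); the conjugation is uninterrupted.
Adding the contributions, 5 × 2 = 10 from the 5 double-bond units.
That gives a 4n+2 count (10, n = 2).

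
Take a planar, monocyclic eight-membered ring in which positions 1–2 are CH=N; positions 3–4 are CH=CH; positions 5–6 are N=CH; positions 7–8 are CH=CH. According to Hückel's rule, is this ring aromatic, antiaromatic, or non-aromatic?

Antiaromatic

The p orbitals form a continuous loop: the double-bond atoms are sp², each contributing one p electron; the doubly-bonded nitrogens are pyridine-type — their lone pairs lie in the ring plane, leaving one electron in the p orbital. The ring is fully conjugated.
π-electron count: 4 × 2 = 8 from the 4 double-bond units.
With 8 = 4·2 π electrons, Hückel's rule classifies the planar ring as antiaromatic.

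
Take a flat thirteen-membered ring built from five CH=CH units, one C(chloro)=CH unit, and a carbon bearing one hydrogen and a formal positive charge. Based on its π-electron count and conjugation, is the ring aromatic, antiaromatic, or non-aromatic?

Every ring atom contributes a p orbital perpendicular to the ring (the double-bond atoms are sp², each contributing one p electron; the carbocation has an empty p orbital), so the π system is cyclic and fully conjugated.
Tallying contributions gives 6 × 2 = 12 from the double-bond units + 0 from the CH(+) atom = 12.
12 is a 4n count (n = 3), so the planar conjugated ring is antiaromatic.

Antiaromatic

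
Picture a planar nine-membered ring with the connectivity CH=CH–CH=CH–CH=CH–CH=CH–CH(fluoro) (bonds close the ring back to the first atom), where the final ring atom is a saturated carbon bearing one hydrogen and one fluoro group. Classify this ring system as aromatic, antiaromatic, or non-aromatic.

Non-aromatic

Because that saturated carbon is sp³ and has no p orbital in the ring π system at the CH(fluoro) position, the π system cannot extend all the way around the ring.
Hückel's rule only applies to fully conjugated rings, so this one is simply non-aromatic.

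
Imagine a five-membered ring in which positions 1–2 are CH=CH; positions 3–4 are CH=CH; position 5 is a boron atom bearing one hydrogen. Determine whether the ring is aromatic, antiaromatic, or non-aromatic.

Antiaromatic

Check conjugation: every atom in a ring double bond is sp² and brings one electron to the p orbital; the boron has an empty p orbital — every position has a p orbital, so the cyclic π system is continuous.
Adding the contributions, 2 × 2 = 4 from the double-bond units + 0 from the BH atom = 4.
A 4n π count (4, n = 1) in a planar conjugated ring means antiaromatic.
(This ring is borole.)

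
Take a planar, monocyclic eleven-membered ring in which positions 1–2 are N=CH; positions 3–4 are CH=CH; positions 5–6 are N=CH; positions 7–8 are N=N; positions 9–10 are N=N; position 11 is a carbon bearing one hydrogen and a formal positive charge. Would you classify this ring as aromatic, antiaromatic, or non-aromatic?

Aromatic

All ring atoms are sp² and supply a p orbital to the ring (the double-bond atoms are sp², each contributing one p electron; the doubly-bonded nitrogens are pyridine-type — their lone pairs lie in the ring plane, leaving one electron in the p orbital; the carbocation has an empty p orbital); the conjugation is uninterrupted.
Adding the contributions, 5 × 2 = 10 from the double-bond units + 0 from the CH(+) atom = 10.
Since 10 = 4·2 + 2, the ring meets the 4n+2 criterion.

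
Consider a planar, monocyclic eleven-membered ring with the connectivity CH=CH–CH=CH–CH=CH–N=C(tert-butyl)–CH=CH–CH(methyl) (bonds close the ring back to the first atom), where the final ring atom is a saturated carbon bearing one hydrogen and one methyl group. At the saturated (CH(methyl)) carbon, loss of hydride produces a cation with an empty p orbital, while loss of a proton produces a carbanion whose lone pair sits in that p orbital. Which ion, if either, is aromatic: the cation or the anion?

The cation

Both ions have a continuous loop of p orbitals — each ring atom is sp².
Cation: 5 × 2 + 0 = 10 π electrons → 4(2)+2, aromatic.
Anion: 5 × 2 + 2 = 12 π electrons → 4(3), antiaromatic.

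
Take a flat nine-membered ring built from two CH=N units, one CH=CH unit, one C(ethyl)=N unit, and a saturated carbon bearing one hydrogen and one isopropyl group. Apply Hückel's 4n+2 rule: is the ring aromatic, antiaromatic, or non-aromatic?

Non-aromatic

Because that saturated carbon is sp³ and has no p orbital in the ring π system at the CH(isopropyl) position, the π system cannot extend all the way around the ring.
Without a continuous loop of overlapping p orbitals the Hückel electron count never comes into play.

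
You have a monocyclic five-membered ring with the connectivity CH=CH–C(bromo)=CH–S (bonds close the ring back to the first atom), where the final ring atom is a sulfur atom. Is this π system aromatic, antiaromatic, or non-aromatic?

Aromatic

The p orbitals form a continuous loop: the double-bond atoms are sp², each contributing one p electron; the sulfur donates one lone pair from its p orbital. The ring is fully conjugated.
Adding the contributions, 2 × 2 = 4 from the double-bond units + 2 from the S atom = 6.
6 = 4(1) + 2, which satisfies Hückel's 4n+2 rule.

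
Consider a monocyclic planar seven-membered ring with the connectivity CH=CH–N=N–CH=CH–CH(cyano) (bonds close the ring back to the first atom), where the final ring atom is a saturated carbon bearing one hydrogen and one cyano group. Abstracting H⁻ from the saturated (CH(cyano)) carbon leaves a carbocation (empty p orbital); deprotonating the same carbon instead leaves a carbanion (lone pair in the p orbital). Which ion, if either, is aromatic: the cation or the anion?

Both ions have a continuous loop of p orbitals — each ring atom is sp².
Cation: 3 × 2 + 0 = 6 π electrons → 4(1)+2, aromatic.
Anion: 3 × 2 + 2 = 8 π electrons → 4(2), antiaromatic.

The cation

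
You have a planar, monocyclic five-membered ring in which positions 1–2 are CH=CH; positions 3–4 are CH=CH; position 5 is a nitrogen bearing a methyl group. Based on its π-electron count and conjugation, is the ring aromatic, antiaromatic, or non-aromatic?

Aromatic

The p orbitals form a continuous loop: each doubly-bonded ring atom is sp² with one p-orbital electron; the pyrrole-type nitrogen donates its lone pair from the p orbital. The ring is fully conjugated.
Counting π electrons: 2 × 2 = 4 from the double-bond units + 2 from the N(methyl) atom = 6.
Since 6 = 4·1 + 2, the ring meets the 4n+2 criterion.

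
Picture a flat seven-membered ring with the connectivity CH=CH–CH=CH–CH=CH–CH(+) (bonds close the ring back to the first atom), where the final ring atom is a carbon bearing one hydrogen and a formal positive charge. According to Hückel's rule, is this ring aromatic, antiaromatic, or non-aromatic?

Aromatic

The p orbitals form a continuous loop: every atom in a ring double bond is sp² and brings one electron to the p orbital; the carbocation has an empty p orbital. The ring is fully conjugated.
Tallying contributions gives 3 × 2 = 6 from the double-bond units + 0 from the CH(+) atom = 6.
That gives a 4n+2 count (6, n = 1).
(This ring is the tropylium cation.)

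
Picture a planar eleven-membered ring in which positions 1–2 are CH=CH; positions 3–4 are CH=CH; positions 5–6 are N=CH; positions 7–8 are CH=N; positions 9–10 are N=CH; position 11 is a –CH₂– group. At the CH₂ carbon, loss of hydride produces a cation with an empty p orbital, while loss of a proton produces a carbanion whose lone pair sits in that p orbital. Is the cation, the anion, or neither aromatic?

The cation

Both ions have a continuous loop of p orbitals — each ring atom is sp².
Cation: 5 × 2 + 0 = 10 π electrons → 4(2)+2, aromatic.
Anion: 5 × 2 + 2 = 12 π electrons → 4(3), antiaromatic.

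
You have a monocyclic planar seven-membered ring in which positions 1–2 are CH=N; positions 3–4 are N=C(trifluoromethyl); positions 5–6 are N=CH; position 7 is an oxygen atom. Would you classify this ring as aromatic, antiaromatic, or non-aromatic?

All ring atoms are sp² and supply a p orbital to the ring (every atom in a ring double bond is sp² and brings one electron to the p orbital; each sp² =N– keeps its lone pair in-plane and puts one electron into the π system; the oxygen donates one lone pair from its p orbital); the conjugation is uninterrupted.
π-electron count: 3 × 2 = 6 from the double-bond units + 2 from the O atom = 8.
8 is a 4n count (n = 2), so the planar conjugated ring is antiaromatic.

Antiaromatic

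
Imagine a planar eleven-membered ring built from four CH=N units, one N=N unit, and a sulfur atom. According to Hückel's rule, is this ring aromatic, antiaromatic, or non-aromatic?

All ring atoms are sp² and supply a p orbital to the ring (the double-bond atoms are sp², each contributing one p electron; each =N– nitrogen is pyridine-type (lone pair in the sp² plane, one electron in the p orbital); the sulfur donates one lone pair from its p orbital); the conjugation is uninterrupted.
Tallying contributions gives 5 × 2 = 10 from the double-bond units + 2 from the S atom = 12.
With 12 = 4·3 π electrons, Hückel's rule classifies the planar ring as antiaromatic.

Antiaromatic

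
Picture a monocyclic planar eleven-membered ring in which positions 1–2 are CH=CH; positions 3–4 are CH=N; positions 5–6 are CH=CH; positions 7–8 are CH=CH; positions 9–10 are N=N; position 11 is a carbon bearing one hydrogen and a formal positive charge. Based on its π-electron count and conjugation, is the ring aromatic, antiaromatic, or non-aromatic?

Aromatic

The p orbitals form a continuous loop: the double-bond atoms are sp², each contributing one p electron; each sp² =N– keeps its lone pair in-plane and puts one electron into the π system; the carbocation has an empty p orbital. The ring is fully conjugated.
π-electron count: 5 × 2 = 10 from the double-bond units + 0 from the CH(+) atom = 10.
Since 10 = 4·2 + 2, the ring meets the 4n+2 criterion.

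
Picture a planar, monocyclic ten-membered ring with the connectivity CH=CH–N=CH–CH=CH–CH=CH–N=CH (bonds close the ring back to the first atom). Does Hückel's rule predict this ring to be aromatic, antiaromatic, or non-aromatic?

Aromatic

Every ring atom contributes a p orbital perpendicular to the ring (every atom in a ring double bond is sp² and brings one electron to the p orbital; each sp² =N– keeps its lone pair in-plane and puts one electron into the π system), so the π system is cyclic and fully conjugated.
Tallying contributions gives 5 × 2 = 10 from the 5 double-bond units.
With 10 π electrons (n = 2), the Hückel 4n+2 condition holds.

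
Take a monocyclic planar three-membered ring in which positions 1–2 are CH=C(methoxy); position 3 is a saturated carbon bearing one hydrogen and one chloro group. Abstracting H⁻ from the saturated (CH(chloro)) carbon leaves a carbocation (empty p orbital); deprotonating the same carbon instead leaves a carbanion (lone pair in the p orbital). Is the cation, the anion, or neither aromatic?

The cation

Once that carbon is sp², every ring atom has a p orbital and both ions are fully conjugated.
Cation: 1 × 2 + 0 = 2 π electrons → 4(0)+2, aromatic.
Anion: 1 × 2 + 2 = 4 π electrons → 4(1), antiaromatic.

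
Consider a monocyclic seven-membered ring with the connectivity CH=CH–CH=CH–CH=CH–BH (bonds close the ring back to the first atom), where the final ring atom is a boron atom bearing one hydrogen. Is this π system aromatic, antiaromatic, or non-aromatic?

Every ring atom contributes a p orbital perpendicular to the ring (each doubly-bonded ring atom is sp² with one p-orbital electron; the boron has an empty p orbital), so the π system is cyclic and fully conjugated.
Adding the contributions, 3 × 2 = 6 from the double-bond units + 0 from the BH atom = 6.
6 = 4(1) + 2, which satisfies Hückel's 4n+2 rule.

Aromatic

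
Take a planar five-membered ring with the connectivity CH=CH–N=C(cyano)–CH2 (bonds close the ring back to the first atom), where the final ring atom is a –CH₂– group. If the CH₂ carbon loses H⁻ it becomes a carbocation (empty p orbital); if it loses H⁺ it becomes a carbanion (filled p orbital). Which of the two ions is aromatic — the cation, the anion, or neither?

Once that carbon is sp², every ring atom has a p orbital and both ions are fully conjugated.
Cation: 2 × 2 + 0 = 4 π electrons → 4(1), antiaromatic.
Anion: 2 × 2 + 2 = 6 π electrons → 4(1)+2, aromatic.

The anion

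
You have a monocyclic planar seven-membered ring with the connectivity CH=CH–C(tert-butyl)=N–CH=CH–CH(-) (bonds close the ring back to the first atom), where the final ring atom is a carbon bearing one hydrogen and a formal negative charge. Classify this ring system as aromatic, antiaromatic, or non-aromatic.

Every ring atom contributes a p orbital perpendicular to the ring (each doubly-bonded ring atom is sp² with one p-orbital electron; each sp² =N– keeps its lone pair in-plane and puts one electron into the π system; the carbanion's lone pair occupies the p orbital), so the π system is cyclic and fully conjugated.
Adding the contributions, 3 × 2 = 6 from the double-bond units + 2 from the CH(-) atom = 8.
With 8 = 4·2 π electrons, Hückel's rule classifies the planar ring as antiaromatic.

Antiaromatic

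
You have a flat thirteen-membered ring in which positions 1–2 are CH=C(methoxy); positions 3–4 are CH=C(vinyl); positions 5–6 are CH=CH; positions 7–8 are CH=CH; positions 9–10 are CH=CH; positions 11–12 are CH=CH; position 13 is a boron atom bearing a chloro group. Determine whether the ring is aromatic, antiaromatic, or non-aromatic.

Antiaromatic

Every ring atom contributes a p orbital perpendicular to the ring (every atom in a ring double bond is sp² and brings one electron to the p orbital; the boron has an empty p orbital), so the π system is cyclic and fully conjugated.
Counting π electrons: 6 × 2 = 12 from the double-bond units + 0 from the B(chloro) atom = 12.
12 = 4(3); a planar, fully conjugated 4n system is antiaromatic.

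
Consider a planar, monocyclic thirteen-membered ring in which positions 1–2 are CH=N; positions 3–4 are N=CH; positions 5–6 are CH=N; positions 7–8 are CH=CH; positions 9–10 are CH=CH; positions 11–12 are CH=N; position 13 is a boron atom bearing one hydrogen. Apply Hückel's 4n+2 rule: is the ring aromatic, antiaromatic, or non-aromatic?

Antiaromatic

Check conjugation: each doubly-bonded ring atom is sp² with one p-orbital electron; each sp² =N– keeps its lone pair in-plane and puts one electron into the π system; the boron has an empty p orbital — every position has a p orbital, so the cyclic π system is continuous.
Tallying contributions gives 6 × 2 = 12 from the double-bond units + 0 from the BH atom = 12.
A 4n π count (12, n = 3) in a planar conjugated ring means antiaromatic.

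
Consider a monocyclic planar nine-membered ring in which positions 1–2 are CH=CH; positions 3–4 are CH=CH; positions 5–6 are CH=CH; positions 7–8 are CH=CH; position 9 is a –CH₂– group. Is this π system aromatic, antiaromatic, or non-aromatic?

At the CH2 position, the tetrahedral CH₂ carbon is sp³ and has no p orbital in the ring π system; the ring's p-orbital overlap is broken there.
A ring that is not fully conjugated cannot be aromatic or antiaromatic regardless of its π-electron count.

Non-aromatic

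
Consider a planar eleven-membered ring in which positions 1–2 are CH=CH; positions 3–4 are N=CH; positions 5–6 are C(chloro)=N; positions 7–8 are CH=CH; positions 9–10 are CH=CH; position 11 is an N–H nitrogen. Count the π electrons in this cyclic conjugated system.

Every ring atom contributes a p orbital perpendicular to the ring (each doubly-bonded ring atom is sp² with one p-orbital electron; each sp² =N– keeps its lone pair in-plane and puts one electron into the π system; the pyrrole-type nitrogen donates its lone pair from the p orbital), so the π system is cyclic and fully conjugated.
Adding the contributions, 5 × 2 = 10 from the double-bond units + 2 from the NH atom = 12.

12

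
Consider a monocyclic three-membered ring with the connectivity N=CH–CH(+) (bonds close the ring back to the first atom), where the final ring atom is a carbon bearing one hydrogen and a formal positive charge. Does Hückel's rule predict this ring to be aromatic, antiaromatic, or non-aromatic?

Aromatic

The p orbitals form a continuous loop: every atom in a ring double bond is sp² and brings one electron to the p orbital; the doubly-bonded nitrogens are pyridine-type — their lone pairs lie in the ring plane, leaving one electron in the p orbital; the carbocation has an empty p orbital. The ring is fully conjugated.
Tallying contributions gives 1 × 2 = 2 from the double-bond unit + 0 from the CH(+) atom = 2.
Since 2 = 4·0 + 2, the ring meets the 4n+2 criterion.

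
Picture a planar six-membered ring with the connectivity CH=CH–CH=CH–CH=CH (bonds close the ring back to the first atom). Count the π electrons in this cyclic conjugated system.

All ring atoms are sp² and supply a p orbital to the ring (the double-bond atoms are sp², each contributing one p electron); the conjugation is uninterrupted.
π-electron count: 3 × 2 = 6 from the 3 double-bond units.
This is benzene.

6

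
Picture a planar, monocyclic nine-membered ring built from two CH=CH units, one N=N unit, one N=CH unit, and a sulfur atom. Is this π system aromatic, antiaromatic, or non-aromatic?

Aromatic

The p orbitals form a continuous loop: every atom in a ring double bond is sp² and brings one electron to the p orbital; each sp² =N– keeps its lone pair in-plane and puts one electron into the π system; the sulfur donates one lone pair from its p orbital. The ring is fully conjugated.
Tallying contributions gives 4 × 2 = 8 from the double-bond units + 2 from the S atom = 10.
With 10 π electrons (n = 2), the Hückel 4n+2 condition holds.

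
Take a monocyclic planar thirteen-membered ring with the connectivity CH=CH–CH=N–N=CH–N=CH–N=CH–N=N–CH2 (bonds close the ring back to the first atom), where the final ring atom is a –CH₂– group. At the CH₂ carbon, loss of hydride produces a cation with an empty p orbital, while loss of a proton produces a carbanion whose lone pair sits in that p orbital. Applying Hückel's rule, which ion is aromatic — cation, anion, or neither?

In either ion the ring is fully conjugated: every atom, including the new sp² carbon, supplies a p orbital.
Cation: 6 × 2 + 0 = 12 π electrons → 4(3), antiaromatic.
Anion: 6 × 2 + 2 = 14 π electrons → 4(3)+2, aromatic.

The anion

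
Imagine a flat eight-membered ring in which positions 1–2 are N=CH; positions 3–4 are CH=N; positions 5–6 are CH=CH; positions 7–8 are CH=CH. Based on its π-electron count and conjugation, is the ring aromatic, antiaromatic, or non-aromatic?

Antiaromatic

Check conjugation: the double-bond atoms are sp², each contributing one p electron; the doubly-bonded nitrogens are pyridine-type — their lone pairs lie in the ring plane, leaving one electron in the p orbital — every position has a p orbital, so the cyclic π system is continuous.
Counting π electrons: 4 × 2 = 8 from the 4 double-bond units.
A 4n π count (8, n = 2) in a planar conjugated ring means antiaromatic.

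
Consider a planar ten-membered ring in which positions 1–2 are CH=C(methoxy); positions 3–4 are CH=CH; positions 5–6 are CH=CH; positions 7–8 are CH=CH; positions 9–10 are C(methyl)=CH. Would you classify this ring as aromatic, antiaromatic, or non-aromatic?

Aromatic

Every ring atom contributes a p orbital perpendicular to the ring (each doubly-bonded ring atom is sp² with one p-orbital electron), so the π system is cyclic and fully conjugated.
π-electron count: 5 × 2 = 10 from the 5 double-bond units.
10 = 4(2) + 2, which satisfies Hückel's 4n+2 rule.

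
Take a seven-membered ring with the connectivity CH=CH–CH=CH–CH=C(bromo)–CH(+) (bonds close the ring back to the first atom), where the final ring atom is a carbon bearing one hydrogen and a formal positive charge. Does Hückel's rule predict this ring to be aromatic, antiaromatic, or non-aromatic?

All ring atoms are sp² and supply a p orbital to the ring (the double-bond atoms are sp², each contributing one p electron; the carbocation has an empty p orbital); the conjugation is uninterrupted.
Adding the contributions, 3 × 2 = 6 from the double-bond units + 0 from the CH(+) atom = 6.
Since 6 = 4·1 + 2, the ring meets the 4n+2 criterion.

Aromatic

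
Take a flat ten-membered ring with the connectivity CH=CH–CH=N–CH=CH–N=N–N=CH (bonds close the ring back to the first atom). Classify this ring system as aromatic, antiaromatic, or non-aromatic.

Aromatic

The p orbitals form a continuous loop: every atom in a ring double bond is sp² and brings one electron to the p orbital; each =N– nitrogen is pyridine-type (lone pair in the sp² plane, one electron in the p orbital). The ring is fully conjugated.
Tallying contributions gives 5 × 2 = 10 from the 5 double-bond units.
With 10 π electrons (n = 2), the Hückel 4n+2 condition holds.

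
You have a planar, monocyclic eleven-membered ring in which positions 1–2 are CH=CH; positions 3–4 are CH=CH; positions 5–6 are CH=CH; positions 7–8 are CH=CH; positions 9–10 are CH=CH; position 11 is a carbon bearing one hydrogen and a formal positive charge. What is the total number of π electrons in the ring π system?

Every ring atom contributes a p orbital perpendicular to the ring (every atom in a ring double bond is sp² and brings one electron to the p orbital; the carbocation has an empty p orbital), so the π system is cyclic and fully conjugated.
Adding the contributions, 5 × 2 = 10 from the double-bond units + 0 from the CH(+) atom = 10.

10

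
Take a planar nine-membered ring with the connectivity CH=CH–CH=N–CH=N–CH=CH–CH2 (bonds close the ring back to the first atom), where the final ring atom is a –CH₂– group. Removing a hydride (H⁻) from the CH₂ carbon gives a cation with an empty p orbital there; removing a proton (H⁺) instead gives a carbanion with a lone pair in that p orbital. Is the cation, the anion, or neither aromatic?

The anion

In either ion the ring is fully conjugated: every atom, including the new sp² carbon, supplies a p orbital.
Cation: 4 × 2 + 0 = 8 π electrons → 4(2), antiaromatic.
Anion: 4 × 2 + 2 = 10 π electrons → 4(2)+2, aromatic.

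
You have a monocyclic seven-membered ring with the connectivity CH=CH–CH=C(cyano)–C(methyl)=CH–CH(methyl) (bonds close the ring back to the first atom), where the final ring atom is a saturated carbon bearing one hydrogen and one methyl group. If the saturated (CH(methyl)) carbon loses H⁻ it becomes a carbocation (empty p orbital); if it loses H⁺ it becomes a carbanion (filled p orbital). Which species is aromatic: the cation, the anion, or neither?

In both ions every ring atom is sp² and contributes a p orbital, so both rings are fully conjugated.
Cation: 3 × 2 + 0 = 6 π electrons → 4(1)+2, aromatic.
Anion: 3 × 2 + 2 = 8 π electrons → 4(2), antiaromatic.

The cation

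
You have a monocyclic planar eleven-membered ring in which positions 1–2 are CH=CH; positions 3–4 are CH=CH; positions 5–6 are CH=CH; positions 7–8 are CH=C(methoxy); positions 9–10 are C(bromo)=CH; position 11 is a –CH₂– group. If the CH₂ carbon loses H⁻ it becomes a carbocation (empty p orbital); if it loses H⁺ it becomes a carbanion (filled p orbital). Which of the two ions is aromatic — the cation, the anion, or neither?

In both ions every ring atom is sp² and contributes a p orbital, so both rings are fully conjugated.
Cation: 5 × 2 + 0 = 10 π electrons → 4(2)+2, aromatic.
Anion: 5 × 2 + 2 = 12 π electrons → 4(3), antiaromatic.

The cation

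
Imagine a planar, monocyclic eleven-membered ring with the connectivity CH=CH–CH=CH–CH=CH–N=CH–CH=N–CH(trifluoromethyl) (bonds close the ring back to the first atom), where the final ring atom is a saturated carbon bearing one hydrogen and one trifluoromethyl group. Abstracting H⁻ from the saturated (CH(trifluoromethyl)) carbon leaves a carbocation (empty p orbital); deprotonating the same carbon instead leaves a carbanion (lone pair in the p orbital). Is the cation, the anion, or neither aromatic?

In either ion the ring is fully conjugated: every atom, including the new sp² carbon, supplies a p orbital.
Cation: 5 × 2 + 0 = 10 π electrons → 4(2)+2, aromatic.
Anion: 5 × 2 + 2 = 12 π electrons → 4(3), antiaromatic.

The cation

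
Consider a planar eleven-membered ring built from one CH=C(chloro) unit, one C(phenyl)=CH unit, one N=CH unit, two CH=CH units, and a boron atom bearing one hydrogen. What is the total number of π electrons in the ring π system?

10

Every ring atom contributes a p orbital perpendicular to the ring (every atom in a ring double bond is sp² and brings one electron to the p orbital; the doubly-bonded nitrogens are pyridine-type — their lone pairs lie in the ring plane, leaving one electron in the p orbital; the boron has an empty p orbital), so the π system is cyclic and fully conjugated.
Adding the contributions, 5 × 2 = 10 from the double-bond units + 0 from the BH atom = 10.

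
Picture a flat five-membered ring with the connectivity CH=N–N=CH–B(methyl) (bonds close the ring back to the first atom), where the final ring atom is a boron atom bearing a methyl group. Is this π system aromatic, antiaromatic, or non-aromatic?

Check conjugation: each doubly-bonded ring atom is sp² with one p-orbital electron; each sp² =N– keeps its lone pair in-plane and puts one electron into the π system; the boron has an empty p orbital — every position has a p orbital, so the cyclic π system is continuous.
Adding the contributions, 2 × 2 = 4 from the double-bond units + 0 from the B(methyl) atom = 4.
4 is a 4n count (n = 1), so the planar conjugated ring is antiaromatic.

Antiaromatic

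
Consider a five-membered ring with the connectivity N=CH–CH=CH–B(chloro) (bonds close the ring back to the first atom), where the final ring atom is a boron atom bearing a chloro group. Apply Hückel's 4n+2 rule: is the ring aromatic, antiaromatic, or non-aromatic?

Antiaromatic

Every ring atom contributes a p orbital perpendicular to the ring (the double-bond atoms are sp², each contributing one p electron; each sp² =N– keeps its lone pair in-plane and puts one electron into the π system; the boron has an empty p orbital), so the π system is cyclic and fully conjugated.
Counting π electrons: 2 × 2 = 4 from the double-bond units + 0 from the B(chloro) atom = 4.
A 4n π count (4, n = 1) in a planar conjugated ring means antiaromatic.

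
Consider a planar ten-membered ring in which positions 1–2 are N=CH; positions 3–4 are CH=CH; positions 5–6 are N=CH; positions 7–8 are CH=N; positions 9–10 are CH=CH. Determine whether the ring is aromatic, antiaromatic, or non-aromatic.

Every ring atom contributes a p orbital perpendicular to the ring (the double-bond atoms are sp², each contributing one p electron; each sp² =N– keeps its lone pair in-plane and puts one electron into the π system), so the π system is cyclic and fully conjugated.
Adding the contributions, 5 × 2 = 10 from the 5 double-bond units.
10 = 4(2) + 2, which satisfies Hückel's 4n+2 rule.

Aromatic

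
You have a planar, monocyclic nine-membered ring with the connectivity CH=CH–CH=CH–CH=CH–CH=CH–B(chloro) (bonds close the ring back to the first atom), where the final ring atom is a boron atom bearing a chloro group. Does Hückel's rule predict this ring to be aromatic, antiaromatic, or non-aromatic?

All ring atoms are sp² and supply a p orbital to the ring (the double-bond atoms are sp², each contributing one p electron; the boron has an empty p orbital); the conjugation is uninterrupted.
π-electron count: 4 × 2 = 8 from the double-bond units + 0 from the B(chloro) atom = 8.
8 is a 4n count (n = 2), so the planar conjugated ring is antiaromatic.

Antiaromatic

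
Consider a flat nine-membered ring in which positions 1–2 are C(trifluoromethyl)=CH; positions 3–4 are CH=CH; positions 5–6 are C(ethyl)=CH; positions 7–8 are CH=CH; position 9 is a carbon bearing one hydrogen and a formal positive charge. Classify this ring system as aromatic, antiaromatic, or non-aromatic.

All ring atoms are sp² and supply a p orbital to the ring (each doubly-bonded ring atom is sp² with one p-orbital electron; the carbocation has an empty p orbital); the conjugation is uninterrupted.
Tallying contributions gives 4 × 2 = 8 from the double-bond units + 0 from the CH(+) atom = 8.
8 = 4(2); a planar, fully conjugated 4n system is antiaromatic.

Antiaromatic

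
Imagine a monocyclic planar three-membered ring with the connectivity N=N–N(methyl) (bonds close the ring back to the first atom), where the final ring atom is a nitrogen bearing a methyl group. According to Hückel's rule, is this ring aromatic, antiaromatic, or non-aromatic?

The p orbitals form a continuous loop: the double-bond atoms are sp², each contributing one p electron; each =N– nitrogen is pyridine-type (lone pair in the sp² plane, one electron in the p orbital); the pyrrole-type nitrogen donates its lone pair from the p orbital. The ring is fully conjugated.
Tallying contributions gives 1 × 2 = 2 from the double-bond unit + 2 from the N(methyl) atom = 4.
With 4 = 4·1 π electrons, Hückel's rule classifies the planar ring as antiaromatic.

Antiaromatic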